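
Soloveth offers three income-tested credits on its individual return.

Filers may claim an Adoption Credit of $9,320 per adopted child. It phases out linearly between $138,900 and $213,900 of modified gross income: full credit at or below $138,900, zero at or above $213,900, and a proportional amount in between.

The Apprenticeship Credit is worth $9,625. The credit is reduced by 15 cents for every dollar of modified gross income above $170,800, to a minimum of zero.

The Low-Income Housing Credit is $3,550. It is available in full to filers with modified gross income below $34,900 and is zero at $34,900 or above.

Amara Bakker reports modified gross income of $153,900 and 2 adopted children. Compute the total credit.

$24,537

Adoption Credit: base = 2 × $9,320 = $18,640. $153,900 is $15,000 into a $75,000 phase-out range, leaving 60,000/75,000 of the credit: $18,640 × 60,000/75,000 = $14,912.
Apprenticeship Credit: $153,900 is at or below the $170,800 threshold, so the full $9,625 applies.
Low-Income Housing Credit: $153,900 meets or exceeds the $34,900 cutoff, so the credit is $0.
Total: $14,912 + $9,625 + $0 = $24,537.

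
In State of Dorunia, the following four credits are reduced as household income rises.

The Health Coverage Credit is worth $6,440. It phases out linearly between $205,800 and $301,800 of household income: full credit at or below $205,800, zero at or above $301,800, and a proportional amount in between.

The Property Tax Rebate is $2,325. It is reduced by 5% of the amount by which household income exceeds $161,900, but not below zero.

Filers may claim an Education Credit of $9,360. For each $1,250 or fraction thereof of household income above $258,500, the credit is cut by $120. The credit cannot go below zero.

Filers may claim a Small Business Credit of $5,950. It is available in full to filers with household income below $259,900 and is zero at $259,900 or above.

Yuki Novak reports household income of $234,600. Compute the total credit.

$19,818

Health Coverage Credit: $234,600 is $28,800 into a $96,000 phase-out range, leaving 67,200/96,000 of the credit: $6,440 × 67,200/96,000 = $4,508.
Property Tax Rebate: 5% of the $72,700 excess over $161,900 is $3,635 ≥ base, so the credit is $0.
Education Credit: $234,600 is at or below the $258,500 threshold, so the full $9,360 applies.
Small Business Credit: $234,600 is below the $259,900 cutoff, so the full $5,950 applies.
Total: $4,508 + $0 + $9,360 + $5,950 = $19,818.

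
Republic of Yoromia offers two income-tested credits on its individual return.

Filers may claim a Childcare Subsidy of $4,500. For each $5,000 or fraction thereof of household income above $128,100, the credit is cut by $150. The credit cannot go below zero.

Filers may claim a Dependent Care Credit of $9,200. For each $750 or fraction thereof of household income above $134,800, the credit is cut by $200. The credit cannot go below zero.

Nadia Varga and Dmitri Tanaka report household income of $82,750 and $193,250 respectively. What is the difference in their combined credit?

$11,300

Nadia ($82,750): Childcare Subsidy: $82,750 is at or below the $128,100 threshold, so the full $4,500 applies. Dependent Care Credit: $82,750 is at or below the $134,800 threshold, so the full $9,200 applies. total $4,500 + $9,200 = $13,700
Dmitri ($193,250): Childcare Subsidy: income exceeds $128,100 by $65,150, which is 14 full-or-partial $5,000 increments; reduction = 14 × $150 = $2,100, leaving $2,400. Dependent Care Credit: income exceeds $134,800 by $58,450 → 78 increments × $200 = $15,600 ≥ base, so the credit is $0. total $2,400 + $0 = $2,400
Difference: |$13,700 − $2,400| = $11,300.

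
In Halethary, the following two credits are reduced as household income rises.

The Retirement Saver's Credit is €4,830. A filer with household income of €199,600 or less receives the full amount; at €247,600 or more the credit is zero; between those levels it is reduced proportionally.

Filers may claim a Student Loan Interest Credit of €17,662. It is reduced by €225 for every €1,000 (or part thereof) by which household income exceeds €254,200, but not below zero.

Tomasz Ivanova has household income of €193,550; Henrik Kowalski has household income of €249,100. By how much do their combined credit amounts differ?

€4,830

Tomasz (€193,550): Retirement Saver's Credit: €193,550 is at or below the €199,600 threshold, so the full €4,830 applies. Student Loan Interest Credit: €193,550 is at or below the €254,200 threshold, so the full €17,662 applies. total €4,830 + €17,662 = €22,492
Henrik (€249,100): Retirement Saver's Credit: €249,100 is at or above €247,600, so the credit is €0. Student Loan Interest Credit: €249,100 is at or below the €254,200 threshold, so the full €17,662 applies. total €0 + €17,662 = €17,662
Difference: |€22,492 − €17,662| = €4,830.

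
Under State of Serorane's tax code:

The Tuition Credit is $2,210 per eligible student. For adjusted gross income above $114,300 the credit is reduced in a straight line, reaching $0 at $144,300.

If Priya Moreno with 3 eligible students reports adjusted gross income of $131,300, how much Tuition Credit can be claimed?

$2,873

Tuition Credit: base = 3 × $2,210 = $6,630. $131,300 is $17,000 into a $30,000 phase-out range, leaving 13,000/30,000 of the credit: $6,630 × 13,000/30,000 = $2,873.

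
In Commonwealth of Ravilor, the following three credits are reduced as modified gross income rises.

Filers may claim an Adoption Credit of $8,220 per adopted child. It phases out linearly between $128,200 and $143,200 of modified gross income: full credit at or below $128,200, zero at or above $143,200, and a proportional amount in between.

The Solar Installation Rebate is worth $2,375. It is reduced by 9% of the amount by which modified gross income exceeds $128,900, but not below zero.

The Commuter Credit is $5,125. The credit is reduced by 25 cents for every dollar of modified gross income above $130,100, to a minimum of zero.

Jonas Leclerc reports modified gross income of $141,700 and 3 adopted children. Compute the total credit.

Adoption Credit: base = 3 × $8,220 = $24,660. $141,700 is $13,500 into a $15,000 phase-out range, leaving 1,500/15,000 of the credit: $24,660 × 1,500/15,000 = $2,466.
Solar Installation Rebate: 9% of the $12,800 excess over $128,900 is $1,152; credit = $2,375 − $1,152 = $1,223.
Commuter Credit: 25% of the $11,600 excess over $130,100 is $2,900; credit = $5,125 − $2,900 = $2,225.
Total: $2,466 + $1,223 + $2,225 = $5,914.

$5,914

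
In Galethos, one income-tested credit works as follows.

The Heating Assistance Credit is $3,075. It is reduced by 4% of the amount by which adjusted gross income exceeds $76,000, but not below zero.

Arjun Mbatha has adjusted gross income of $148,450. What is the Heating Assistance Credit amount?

$177

Heating Assistance Credit: 4% of the $72,450 excess over $76,000 is $2,898; credit = $3,075 − $2,898 = $177.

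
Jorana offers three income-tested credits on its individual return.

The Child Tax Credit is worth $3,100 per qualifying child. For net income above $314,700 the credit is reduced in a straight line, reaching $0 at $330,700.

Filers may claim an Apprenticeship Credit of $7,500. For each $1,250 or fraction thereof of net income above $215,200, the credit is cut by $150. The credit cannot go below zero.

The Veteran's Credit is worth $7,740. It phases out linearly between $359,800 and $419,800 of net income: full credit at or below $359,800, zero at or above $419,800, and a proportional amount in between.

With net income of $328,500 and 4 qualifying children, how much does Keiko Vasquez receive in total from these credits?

Child Tax Credit: base = 4 × $3,100 = $12,400. $328,500 is $13,800 into a $16,000 phase-out range, leaving 2,200/16,000 of the credit: $12,400 × 2,200/16,000 = $1,705.
Apprenticeship Credit: income exceeds $215,200 by $113,300 → 91 increments × $150 = $13,650 ≥ base, so the credit is $0.
Veteran's Credit: $328,500 is at or below the $359,800 threshold, so the full $7,740 applies.
Total: $1,705 + $0 + $7,740 = $9,445.

$9,445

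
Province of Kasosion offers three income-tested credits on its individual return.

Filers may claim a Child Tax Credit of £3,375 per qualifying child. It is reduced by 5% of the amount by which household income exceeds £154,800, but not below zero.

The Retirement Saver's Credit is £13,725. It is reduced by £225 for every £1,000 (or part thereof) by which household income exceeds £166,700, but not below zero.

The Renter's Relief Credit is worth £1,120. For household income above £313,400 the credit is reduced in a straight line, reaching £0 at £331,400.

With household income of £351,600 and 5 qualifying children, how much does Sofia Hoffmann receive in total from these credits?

Child Tax Credit: base = 5 × £3,375 = £16,875. 5% of the £196,800 excess over £154,800 is £9,840; credit = £16,875 − £9,840 = £7,035.
Retirement Saver's Credit: income exceeds £166,700 by £184,900 → 185 increments × £225 = £41,625 ≥ base, so the credit is £0.
Renter's Relief Credit: £351,600 is at or above £331,400, so the credit is £0.
Total: £7,035 + £0 + £0 = £7,035.

£7,035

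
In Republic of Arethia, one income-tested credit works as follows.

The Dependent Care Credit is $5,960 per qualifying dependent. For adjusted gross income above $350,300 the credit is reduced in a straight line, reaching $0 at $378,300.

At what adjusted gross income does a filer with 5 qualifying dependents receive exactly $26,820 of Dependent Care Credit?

Full credit = 5 × $5,960 = $29,800.
$26,820 is 26,820/29,800 of the full $29,800, so 2,980/29,800 of the $28,000 range has been used: income = $350,300 + $28,000 × 2,980/29,800 = $353,100.

$353,100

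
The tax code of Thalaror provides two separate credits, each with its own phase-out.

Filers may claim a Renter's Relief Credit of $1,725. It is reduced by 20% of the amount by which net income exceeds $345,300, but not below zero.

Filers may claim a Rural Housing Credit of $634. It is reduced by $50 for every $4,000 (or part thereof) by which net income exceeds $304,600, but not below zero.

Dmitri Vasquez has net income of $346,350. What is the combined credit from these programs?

Renter's Relief Credit: 20% of the $1,050 excess over $345,300 is $210; credit = $1,725 − $210 = $1,515.
Rural Housing Credit: income exceeds $304,600 by $41,750, which is 11 full-or-partial $4,000 increments; reduction = 11 × $50 = $550, leaving $84.
Total: $1,515 + $84 = $1,599.

$1,599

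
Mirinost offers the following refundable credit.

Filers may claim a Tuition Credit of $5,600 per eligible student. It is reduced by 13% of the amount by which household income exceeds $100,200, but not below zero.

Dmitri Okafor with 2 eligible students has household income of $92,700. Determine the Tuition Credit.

Tuition Credit: base = 2 × $5,600 = $11,200. $92,700 is at or below the $100,200 threshold, so the full $11,200 applies.

$11,200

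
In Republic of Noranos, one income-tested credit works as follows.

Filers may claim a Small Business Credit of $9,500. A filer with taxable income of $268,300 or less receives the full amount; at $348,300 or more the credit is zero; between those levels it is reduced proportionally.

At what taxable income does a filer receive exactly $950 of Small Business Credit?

$950 is 950/9,500 of the full $9,500, so 8,550/9,500 of the $80,000 range has been used: income = $268,300 + $80,000 × 8,550/9,500 = $340,300.

$340,300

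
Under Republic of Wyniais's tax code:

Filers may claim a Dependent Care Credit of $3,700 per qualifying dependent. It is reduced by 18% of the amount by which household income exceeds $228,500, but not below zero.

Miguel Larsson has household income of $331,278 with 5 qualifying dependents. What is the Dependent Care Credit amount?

Dependent Care Credit: base = 5 × $3,700 = $18,500. 18% of the $102,778 excess over $228,500 is $18,500.04 ≥ base, so the credit is $0.

$0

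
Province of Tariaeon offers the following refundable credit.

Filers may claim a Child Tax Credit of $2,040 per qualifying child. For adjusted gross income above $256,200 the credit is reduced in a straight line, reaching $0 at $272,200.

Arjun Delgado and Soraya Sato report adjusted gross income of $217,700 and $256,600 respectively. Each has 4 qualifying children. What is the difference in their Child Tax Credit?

Arjun ($217,700): Child Tax Credit: base = 4 × $2,040 = $8,160. $217,700 is at or below the $256,200 threshold, so the full $8,160 applies.
Soraya ($256,600): Child Tax Credit: base = 4 × $2,040 = $8,160. $256,600 is $400 into a $16,000 phase-out range, leaving 15,600/16,000 of the credit: $8,160 × 15,600/16,000 = $7,956.
Difference: |$8,160 − $7,956| = $204.

$204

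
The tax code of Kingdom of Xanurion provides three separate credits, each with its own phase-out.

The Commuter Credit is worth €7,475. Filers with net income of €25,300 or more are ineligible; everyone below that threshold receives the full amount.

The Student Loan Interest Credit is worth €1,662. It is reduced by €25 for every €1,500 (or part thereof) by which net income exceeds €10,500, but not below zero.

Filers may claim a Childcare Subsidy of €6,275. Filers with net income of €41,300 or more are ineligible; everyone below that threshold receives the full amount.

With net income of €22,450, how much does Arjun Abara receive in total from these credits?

€15,212

Commuter Credit: €22,450 is below the €25,300 cutoff, so the full €7,475 applies.
Student Loan Interest Credit: income exceeds €10,500 by €11,950, which is 8 full-or-partial €1,500 increments; reduction = 8 × €25 = €200, leaving €1,462.
Childcare Subsidy: €22,450 is below the €41,300 cutoff, so the full €6,275 applies.
Total: €7,475 + €1,462 + €6,275 = €15,212.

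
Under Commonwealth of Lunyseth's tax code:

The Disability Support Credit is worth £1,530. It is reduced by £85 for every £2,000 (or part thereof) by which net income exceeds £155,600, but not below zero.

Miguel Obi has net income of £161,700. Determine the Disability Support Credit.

Disability Support Credit: income exceeds £155,600 by £6,100, which is 4 full-or-partial £2,000 increments; reduction = 4 × £85 = £340, leaving £1,190.

£1,190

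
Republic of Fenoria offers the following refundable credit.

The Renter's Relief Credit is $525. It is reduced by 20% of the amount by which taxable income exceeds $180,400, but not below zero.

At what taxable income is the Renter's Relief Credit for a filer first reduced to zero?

$183,025

The credit falls by 20% of each dollar above $180,400, so it reaches zero when the excess is $525 / 20% = $2,625: income = $180,400 + $2,625 = $183,025.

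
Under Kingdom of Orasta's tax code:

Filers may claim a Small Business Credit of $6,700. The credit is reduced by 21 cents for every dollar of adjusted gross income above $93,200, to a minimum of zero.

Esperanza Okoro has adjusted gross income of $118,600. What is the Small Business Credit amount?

Small Business Credit: 21% of the $25,400 excess over $93,200 is $5,334; credit = $6,700 − $5,334 = $1,366.

$1,366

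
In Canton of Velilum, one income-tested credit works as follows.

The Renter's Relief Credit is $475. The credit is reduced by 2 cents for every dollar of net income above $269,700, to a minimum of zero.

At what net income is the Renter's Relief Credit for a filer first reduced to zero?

The credit falls by 2% of each dollar above $269,700, so it reaches zero when the excess is $475 / 2% = $23,750: income = $269,700 + $23,750 = $293,450.

$293,450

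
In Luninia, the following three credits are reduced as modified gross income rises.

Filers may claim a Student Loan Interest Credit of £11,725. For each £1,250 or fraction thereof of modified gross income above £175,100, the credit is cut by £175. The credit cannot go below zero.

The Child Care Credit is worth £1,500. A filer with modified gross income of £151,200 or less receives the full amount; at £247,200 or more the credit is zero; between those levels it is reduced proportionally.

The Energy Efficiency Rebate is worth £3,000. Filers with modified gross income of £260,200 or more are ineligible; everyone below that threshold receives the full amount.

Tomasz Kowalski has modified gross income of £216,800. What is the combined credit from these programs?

Student Loan Interest Credit: income exceeds £175,100 by £41,700, which is 34 full-or-partial £1,250 increments; reduction = 34 × £175 = £5,950, leaving £5,775.
Child Care Credit: £216,800 is £65,600 into a £96,000 phase-out range, leaving 30,400/96,000 of the credit: £1,500 × 30,400/96,000 = £475.
Energy Efficiency Rebate: £216,800 is below the £260,200 cutoff, so the full £3,000 applies.
Total: £5,775 + £475 + £3,000 = £9,250.

£9,250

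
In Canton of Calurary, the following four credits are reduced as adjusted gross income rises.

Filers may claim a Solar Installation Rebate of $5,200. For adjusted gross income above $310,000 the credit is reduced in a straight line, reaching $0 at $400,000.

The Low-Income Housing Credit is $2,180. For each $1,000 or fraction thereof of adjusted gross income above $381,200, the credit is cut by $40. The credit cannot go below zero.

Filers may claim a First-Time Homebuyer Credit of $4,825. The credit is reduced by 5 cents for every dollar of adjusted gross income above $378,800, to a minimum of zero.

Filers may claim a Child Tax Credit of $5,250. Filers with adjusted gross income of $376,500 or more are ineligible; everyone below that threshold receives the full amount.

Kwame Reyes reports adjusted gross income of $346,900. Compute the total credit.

$15,323

Solar Installation Rebate: $346,900 is $36,900 into a $90,000 phase-out range, leaving 53,100/90,000 of the credit: $5,200 × 53,100/90,000 = $3,068.
Low-Income Housing Credit: $346,900 is at or below the $381,200 threshold, so the full $2,180 applies.
First-Time Homebuyer Credit: $346,900 is at or below the $378,800 threshold, so the full $4,825 applies.
Child Tax Credit: $346,900 is below the $376,500 cutoff, so the full $5,250 applies.
Total: $3,068 + $2,180 + $4,825 + $5,250 = $15,323.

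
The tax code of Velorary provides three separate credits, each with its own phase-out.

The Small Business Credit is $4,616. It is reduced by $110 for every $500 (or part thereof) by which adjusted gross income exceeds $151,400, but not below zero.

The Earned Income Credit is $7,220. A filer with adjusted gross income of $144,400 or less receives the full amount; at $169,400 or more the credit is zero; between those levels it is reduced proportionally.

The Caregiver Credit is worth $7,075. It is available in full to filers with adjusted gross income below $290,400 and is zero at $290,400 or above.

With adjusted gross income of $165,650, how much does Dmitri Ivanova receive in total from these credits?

$9,584

Small Business Credit: income exceeds $151,400 by $14,250, which is 29 full-or-partial $500 increments; reduction = 29 × $110 = $3,190, leaving $1,426.
Earned Income Credit: $165,650 is $21,250 into a $25,000 phase-out range, leaving 3,750/25,000 of the credit: $7,220 × 3,750/25,000 = $1,083.
Caregiver Credit: $165,650 is below the $290,400 cutoff, so the full $7,075 applies.
Total: $1,426 + $1,083 + $7,075 = $9,584.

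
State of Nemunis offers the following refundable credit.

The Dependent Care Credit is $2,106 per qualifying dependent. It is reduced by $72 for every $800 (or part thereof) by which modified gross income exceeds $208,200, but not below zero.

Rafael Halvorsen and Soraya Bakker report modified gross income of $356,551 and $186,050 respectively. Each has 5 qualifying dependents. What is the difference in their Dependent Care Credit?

$10,530

Rafael ($356,551): Dependent Care Credit: base = 5 × $2,106 = $10,530. income exceeds $208,200 by $148,351 → 186 increments × $72 = $13,392 ≥ base, so the credit is $0.
Soraya ($186,050): Dependent Care Credit: base = 5 × $2,106 = $10,530. $186,050 is at or below the $208,200 threshold, so the full $10,530 applies.
Difference: |$0 − $10,530| = $10,530.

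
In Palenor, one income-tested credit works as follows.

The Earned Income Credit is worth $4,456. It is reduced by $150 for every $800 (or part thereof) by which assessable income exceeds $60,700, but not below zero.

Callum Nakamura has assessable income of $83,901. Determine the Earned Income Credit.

Earned Income Credit: income exceeds $60,700 by $23,201 → 30 increments × $150 = $4,500 ≥ base, so the credit is $0.

$0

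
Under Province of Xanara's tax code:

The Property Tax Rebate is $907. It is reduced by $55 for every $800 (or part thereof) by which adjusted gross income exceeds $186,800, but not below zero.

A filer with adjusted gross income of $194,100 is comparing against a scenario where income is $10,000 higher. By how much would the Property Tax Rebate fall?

At $194,100 — income exceeds $186,800 by $7,300, which is 10 full-or-partial $800 increments; reduction = 10 × $55 = $550, leaving $357.
At $204,100 — income exceeds $186,800 by $17,300 → 22 increments × $55 = $1,210 ≥ base, so the credit is $0.
Lost: $357 − $0 = $357.

$357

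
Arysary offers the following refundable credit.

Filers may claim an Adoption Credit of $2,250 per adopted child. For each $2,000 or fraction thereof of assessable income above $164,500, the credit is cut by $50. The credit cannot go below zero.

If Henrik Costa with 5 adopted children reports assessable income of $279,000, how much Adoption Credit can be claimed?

$8,350

Adoption Credit: base = 5 × $2,250 = $11,250. income exceeds $164,500 by $114,500, which is 58 full-or-partial $2,000 increments; reduction = 58 × $50 = $2,900, leaving $8,350.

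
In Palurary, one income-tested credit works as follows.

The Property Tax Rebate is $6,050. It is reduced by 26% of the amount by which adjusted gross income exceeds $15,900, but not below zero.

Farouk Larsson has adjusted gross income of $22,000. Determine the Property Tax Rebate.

Property Tax Rebate: 26% of the $6,100 excess over $15,900 is $1,586; credit = $6,050 − $1,586 = $4,464.

$4,464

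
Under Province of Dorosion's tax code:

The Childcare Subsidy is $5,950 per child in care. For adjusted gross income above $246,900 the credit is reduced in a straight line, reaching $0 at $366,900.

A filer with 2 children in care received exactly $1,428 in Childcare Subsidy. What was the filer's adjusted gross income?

$352,500

Full credit = 2 × $5,950 = $11,900.
$1,428 is 1,428/11,900 of the full $11,900, so 10,472/11,900 of the $120,000 range has been used: income = $246,900 + $120,000 × 10,472/11,900 = $352,500.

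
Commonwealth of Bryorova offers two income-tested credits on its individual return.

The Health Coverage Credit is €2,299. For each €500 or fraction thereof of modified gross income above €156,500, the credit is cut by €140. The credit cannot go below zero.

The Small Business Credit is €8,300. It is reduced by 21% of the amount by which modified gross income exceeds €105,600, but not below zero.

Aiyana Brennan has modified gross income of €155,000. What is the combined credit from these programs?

€2,299

Health Coverage Credit: €155,000 is at or below the €156,500 threshold, so the full €2,299 applies.
Small Business Credit: 21% of the €49,400 excess over €105,600 is €10,374 ≥ base, so the credit is €0.
Total: €2,299 + €0 = €2,299.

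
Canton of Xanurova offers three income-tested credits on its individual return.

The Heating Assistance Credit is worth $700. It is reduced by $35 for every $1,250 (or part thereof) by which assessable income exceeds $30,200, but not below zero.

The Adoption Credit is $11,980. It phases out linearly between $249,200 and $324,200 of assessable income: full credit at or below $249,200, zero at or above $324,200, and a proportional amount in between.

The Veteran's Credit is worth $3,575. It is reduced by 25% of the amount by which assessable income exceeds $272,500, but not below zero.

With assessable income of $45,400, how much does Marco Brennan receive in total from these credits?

$15,800

Heating Assistance Credit: income exceeds $30,200 by $15,200, which is 13 full-or-partial $1,250 increments; reduction = 13 × $35 = $455, leaving $245.
Adoption Credit: $45,400 is at or below the $249,200 threshold, so the full $11,980 applies.
Veteran's Credit: $45,400 is at or below the $272,500 threshold, so the full $3,575 applies.
Total: $245 + $11,980 + $3,575 = $15,800.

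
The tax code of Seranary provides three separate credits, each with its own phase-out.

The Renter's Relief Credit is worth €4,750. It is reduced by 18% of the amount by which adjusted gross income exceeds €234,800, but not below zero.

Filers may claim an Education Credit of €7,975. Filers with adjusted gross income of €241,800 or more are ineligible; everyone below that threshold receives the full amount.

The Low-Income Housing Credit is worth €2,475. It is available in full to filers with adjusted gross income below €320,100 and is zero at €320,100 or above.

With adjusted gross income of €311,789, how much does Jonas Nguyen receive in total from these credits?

€2,475

Renter's Relief Credit: 18% of the €76,989 excess over €234,800 is €13,858.02 ≥ base, so the credit is €0.
Education Credit: €311,789 meets or exceeds the €241,800 cutoff, so the credit is €0.
Low-Income Housing Credit: €311,789 is below the €320,100 cutoff, so the full €2,475 applies.
Total: €0 + €0 + €2,475 = €2,475.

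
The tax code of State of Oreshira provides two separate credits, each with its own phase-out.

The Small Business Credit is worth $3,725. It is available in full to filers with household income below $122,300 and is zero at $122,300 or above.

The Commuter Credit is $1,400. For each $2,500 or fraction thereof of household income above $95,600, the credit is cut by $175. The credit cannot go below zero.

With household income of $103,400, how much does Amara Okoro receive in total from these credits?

$4,425

Small Business Credit: $103,400 is below the $122,300 cutoff, so the full $3,725 applies.
Commuter Credit: income exceeds $95,600 by $7,800, which is 4 full-or-partial $2,500 increments; reduction = 4 × $175 = $700, leaving $700.
Total: $3,725 + $700 = $4,425.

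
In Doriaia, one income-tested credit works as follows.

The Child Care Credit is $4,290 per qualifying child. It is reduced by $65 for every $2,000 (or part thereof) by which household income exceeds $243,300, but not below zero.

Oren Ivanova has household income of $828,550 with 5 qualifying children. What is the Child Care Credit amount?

$2,405

Child Care Credit: base = 5 × $4,290 = $21,450. income exceeds $243,300 by $585,250, which is 293 full-or-partial $2,000 increments; reduction = 293 × $65 = $19,045, leaving $2,405.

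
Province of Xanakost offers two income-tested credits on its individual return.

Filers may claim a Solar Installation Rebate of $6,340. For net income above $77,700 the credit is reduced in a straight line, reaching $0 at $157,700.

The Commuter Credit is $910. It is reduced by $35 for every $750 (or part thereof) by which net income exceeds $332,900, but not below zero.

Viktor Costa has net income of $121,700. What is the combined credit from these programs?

$3,763

Solar Installation Rebate: $121,700 is $44,000 into a $80,000 phase-out range, leaving 36,000/80,000 of the credit: $6,340 × 36,000/80,000 = $2,853.
Commuter Credit: $121,700 is at or below the $332,900 threshold, so the full $910 applies.
Total: $2,853 + $910 = $3,763.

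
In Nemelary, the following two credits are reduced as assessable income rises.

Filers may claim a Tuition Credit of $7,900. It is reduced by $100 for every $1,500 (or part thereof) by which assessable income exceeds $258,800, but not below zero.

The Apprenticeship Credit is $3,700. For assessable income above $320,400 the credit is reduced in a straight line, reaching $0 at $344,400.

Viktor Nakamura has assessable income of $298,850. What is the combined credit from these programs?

$8,900

Tuition Credit: income exceeds $258,800 by $40,050, which is 27 full-or-partial $1,500 increments; reduction = 27 × $100 = $2,700, leaving $5,200.
Apprenticeship Credit: $298,850 is at or below the $320,400 threshold, so the full $3,700 applies.
Total: $5,200 + $3,700 = $8,900.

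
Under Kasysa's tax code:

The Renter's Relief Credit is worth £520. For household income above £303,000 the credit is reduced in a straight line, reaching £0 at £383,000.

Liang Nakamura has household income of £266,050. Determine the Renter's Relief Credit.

Renter's Relief Credit: £266,050 is at or below the £303,000 threshold, so the full £520 applies.

£520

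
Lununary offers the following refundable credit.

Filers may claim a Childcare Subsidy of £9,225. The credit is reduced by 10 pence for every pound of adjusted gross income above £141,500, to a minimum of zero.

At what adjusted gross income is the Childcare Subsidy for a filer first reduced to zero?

£233,750

The credit falls by 10% of each pound above £141,500, so it reaches zero when the excess is £9,225 / 10% = £92,250: income = £141,500 + £92,250 = £233,750.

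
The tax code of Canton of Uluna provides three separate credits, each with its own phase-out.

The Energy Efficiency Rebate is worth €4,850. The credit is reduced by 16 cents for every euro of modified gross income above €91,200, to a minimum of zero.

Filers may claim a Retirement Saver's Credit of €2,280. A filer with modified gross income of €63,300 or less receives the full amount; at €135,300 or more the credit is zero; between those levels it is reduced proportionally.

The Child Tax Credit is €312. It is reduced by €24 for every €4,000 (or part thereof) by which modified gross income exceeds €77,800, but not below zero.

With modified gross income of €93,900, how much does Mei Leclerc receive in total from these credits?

Energy Efficiency Rebate: 16% of the €2,700 excess over €91,200 is €432; credit = €4,850 − €432 = €4,418.
Retirement Saver's Credit: €93,900 is €30,600 into a €72,000 phase-out range, leaving 41,400/72,000 of the credit: €2,280 × 41,400/72,000 = €1,311.
Child Tax Credit: income exceeds €77,800 by €16,100, which is 5 full-or-partial €4,000 increments; reduction = 5 × €24 = €120, leaving €192.
Total: €4,418 + €1,311 + €192 = €5,921.

€5,921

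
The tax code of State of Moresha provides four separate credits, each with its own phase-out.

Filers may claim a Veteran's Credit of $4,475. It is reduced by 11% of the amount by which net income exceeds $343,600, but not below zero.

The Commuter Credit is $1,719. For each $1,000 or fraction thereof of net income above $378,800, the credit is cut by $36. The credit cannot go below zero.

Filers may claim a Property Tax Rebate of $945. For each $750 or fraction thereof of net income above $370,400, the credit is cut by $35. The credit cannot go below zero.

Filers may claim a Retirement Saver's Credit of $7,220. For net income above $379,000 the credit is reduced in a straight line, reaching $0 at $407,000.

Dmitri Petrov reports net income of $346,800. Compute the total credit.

$14,007

Veteran's Credit: 11% of the $3,200 excess over $343,600 is $352; credit = $4,475 − $352 = $4,123.
Commuter Credit: $346,800 is at or below the $378,800 threshold, so the full $1,719 applies.
Property Tax Rebate: $346,800 is at or below the $370,400 threshold, so the full $945 applies.
Retirement Saver's Credit: $346,800 is at or below the $379,000 threshold, so the full $7,220 applies.
Total: $4,123 + $1,719 + $945 + $7,220 = $14,007.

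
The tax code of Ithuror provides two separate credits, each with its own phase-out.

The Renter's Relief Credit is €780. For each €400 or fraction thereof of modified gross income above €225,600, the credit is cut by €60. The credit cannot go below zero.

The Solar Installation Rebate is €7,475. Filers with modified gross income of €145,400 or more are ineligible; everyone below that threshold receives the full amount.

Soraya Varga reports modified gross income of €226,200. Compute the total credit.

€660

Renter's Relief Credit: income exceeds €225,600 by €600, which is 2 full-or-partial €400 increments; reduction = 2 × €60 = €120, leaving €660.
Solar Installation Rebate: €226,200 meets or exceeds the €145,400 cutoff, so the credit is €0.
Total: €660 + €0 = €660.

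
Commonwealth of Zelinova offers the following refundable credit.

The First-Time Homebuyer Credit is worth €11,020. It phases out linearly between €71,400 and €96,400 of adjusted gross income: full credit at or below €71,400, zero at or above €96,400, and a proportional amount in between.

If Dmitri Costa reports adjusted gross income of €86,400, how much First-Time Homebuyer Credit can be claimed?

€4,408

First-Time Homebuyer Credit: €86,400 is €15,000 into a €25,000 phase-out range, leaving 10,000/25,000 of the credit: €11,020 × 10,000/25,000 = €4,408.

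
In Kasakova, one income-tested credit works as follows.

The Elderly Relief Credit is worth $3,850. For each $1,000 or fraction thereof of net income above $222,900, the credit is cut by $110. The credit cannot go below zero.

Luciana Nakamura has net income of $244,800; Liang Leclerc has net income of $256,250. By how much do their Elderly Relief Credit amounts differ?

Luciana ($244,800): Elderly Relief Credit: income exceeds $222,900 by $21,900, which is 22 full-or-partial $1,000 increments; reduction = 22 × $110 = $2,420, leaving $1,430.
Liang ($256,250): Elderly Relief Credit: income exceeds $222,900 by $33,350, which is 34 full-or-partial $1,000 increments; reduction = 34 × $110 = $3,740, leaving $110.
Difference: |$1,430 − $110| = $1,320.

$1,320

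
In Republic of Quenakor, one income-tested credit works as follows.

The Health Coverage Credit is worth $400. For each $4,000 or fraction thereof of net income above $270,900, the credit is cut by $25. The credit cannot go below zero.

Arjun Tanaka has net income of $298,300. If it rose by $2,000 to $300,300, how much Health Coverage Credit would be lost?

At $298,300 — income exceeds $270,900 by $27,400, which is 7 full-or-partial $4,000 increments; reduction = 7 × $25 = $175, leaving $225.
At $300,300 — income exceeds $270,900 by $29,400, which is 8 full-or-partial $4,000 increments; reduction = 8 × $25 = $200, leaving $200.
Lost: $225 − $200 = $25.

$25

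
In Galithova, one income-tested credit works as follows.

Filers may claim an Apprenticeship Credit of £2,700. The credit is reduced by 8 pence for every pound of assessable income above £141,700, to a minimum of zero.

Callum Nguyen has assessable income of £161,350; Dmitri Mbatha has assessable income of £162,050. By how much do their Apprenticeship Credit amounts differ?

Callum (£161,350): Apprenticeship Credit: 8% of the £19,650 excess over £141,700 is £1,572; credit = £2,700 − £1,572 = £1,128.
Dmitri (£162,050): Apprenticeship Credit: 8% of the £20,350 excess over £141,700 is £1,628; credit = £2,700 − £1,628 = £1,072.
Difference: |£1,128 − £1,072| = £56.

£56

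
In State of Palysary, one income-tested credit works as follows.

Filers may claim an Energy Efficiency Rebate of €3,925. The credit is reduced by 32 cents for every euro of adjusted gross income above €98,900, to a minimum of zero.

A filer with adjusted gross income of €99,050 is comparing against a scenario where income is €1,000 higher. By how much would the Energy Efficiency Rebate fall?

€320

At €99,050 — 32% of the €150 excess over €98,900 is €48; credit = €3,925 − €48 = €3,877.
At €100,050 — 32% of the €1,150 excess over €98,900 is €368; credit = €3,925 − €368 = €3,557.
Lost: €3,877 − €3,557 = €320.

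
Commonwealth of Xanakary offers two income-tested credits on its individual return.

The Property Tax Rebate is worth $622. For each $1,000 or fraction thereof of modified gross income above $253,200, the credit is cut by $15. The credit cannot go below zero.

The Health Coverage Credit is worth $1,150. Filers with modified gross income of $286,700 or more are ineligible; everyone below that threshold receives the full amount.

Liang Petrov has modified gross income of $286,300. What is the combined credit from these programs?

Property Tax Rebate: income exceeds $253,200 by $33,100, which is 34 full-or-partial $1,000 increments; reduction = 34 × $15 = $510, leaving $112.
Health Coverage Credit: $286,300 is below the $286,700 cutoff, so the full $1,150 applies.
Total: $112 + $1,150 = $1,262.

$1,262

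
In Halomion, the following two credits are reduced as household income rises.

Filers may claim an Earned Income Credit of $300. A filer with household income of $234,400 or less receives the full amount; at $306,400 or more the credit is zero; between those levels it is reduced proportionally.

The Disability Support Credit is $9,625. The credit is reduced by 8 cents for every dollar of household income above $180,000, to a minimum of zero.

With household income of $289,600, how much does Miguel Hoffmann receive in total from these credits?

Earned Income Credit: $289,600 is $55,200 into a $72,000 phase-out range, leaving 16,800/72,000 of the credit: $300 × 16,800/72,000 = $70.
Disability Support Credit: 8% of the $109,600 excess over $180,000 is $8,768; credit = $9,625 − $8,768 = $857.
Total: $70 + $857 = $927.

$927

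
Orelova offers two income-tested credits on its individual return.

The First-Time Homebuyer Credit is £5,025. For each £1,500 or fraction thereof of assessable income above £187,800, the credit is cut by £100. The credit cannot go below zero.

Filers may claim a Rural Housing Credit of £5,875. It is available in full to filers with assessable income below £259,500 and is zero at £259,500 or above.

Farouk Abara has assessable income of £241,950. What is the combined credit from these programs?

First-Time Homebuyer Credit: income exceeds £187,800 by £54,150, which is 37 full-or-partial £1,500 increments; reduction = 37 × £100 = £3,700, leaving £1,325.
Rural Housing Credit: £241,950 is below the £259,500 cutoff, so the full £5,875 applies.
Total: £1,325 + £5,875 = £7,200.

£7,200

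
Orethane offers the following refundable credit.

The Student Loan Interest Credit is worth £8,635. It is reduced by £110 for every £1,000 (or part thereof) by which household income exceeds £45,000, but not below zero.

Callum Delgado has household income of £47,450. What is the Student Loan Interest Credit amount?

£8,305

Student Loan Interest Credit: income exceeds £45,000 by £2,450, which is 3 full-or-partial £1,000 increments; reduction = 3 × £110 = £330, leaving £8,305.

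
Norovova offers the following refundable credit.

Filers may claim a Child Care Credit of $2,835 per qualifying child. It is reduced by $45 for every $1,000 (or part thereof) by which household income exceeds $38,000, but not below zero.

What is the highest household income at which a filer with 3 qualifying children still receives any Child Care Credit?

$226,000

Full credit = 3 × $2,835 = $8,505.
After 188 increments the reduction is 188 × $45 = $8,460, leaving $45; one more increment wipes it out. Increment 188 ends at excess 188 × $1,000 = $188,000, so the highest qualifying income is $38,000 + $188,000 = $226,000.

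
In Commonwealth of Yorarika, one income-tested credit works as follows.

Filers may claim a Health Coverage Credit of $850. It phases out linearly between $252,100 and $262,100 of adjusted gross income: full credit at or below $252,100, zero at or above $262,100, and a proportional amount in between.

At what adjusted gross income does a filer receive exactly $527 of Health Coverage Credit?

$255,900

$527 is 527/850 of the full $850, so 323/850 of the $10,000 range has been used: income = $252,100 + $10,000 × 323/850 = $255,900.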